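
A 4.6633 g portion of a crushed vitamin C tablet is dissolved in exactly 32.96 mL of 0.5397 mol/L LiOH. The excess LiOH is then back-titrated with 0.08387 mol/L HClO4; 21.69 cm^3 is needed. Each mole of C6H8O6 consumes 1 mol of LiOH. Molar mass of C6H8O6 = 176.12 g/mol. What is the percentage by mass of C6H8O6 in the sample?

Total n(LiOH) added = 0.5397 x 0.03296 = 0.01779 mol.
n(HClO4) used = 0.08387 x 0.02169 = 0.001819 mol, which equals the excess n(LiOH).
So n(LiOH) consumed by the sample = 0.01779 - 0.001819 = 0.01597 mol.
n(C6H8O6) = 0.01597 / 1 = 0.01597 mol.
mass C6H8O6 = 0.01597 x 176.12 = 2.813 g, so %C6H8O6 = 2.813/4.6633 x 100 = 60.3%.

60.3%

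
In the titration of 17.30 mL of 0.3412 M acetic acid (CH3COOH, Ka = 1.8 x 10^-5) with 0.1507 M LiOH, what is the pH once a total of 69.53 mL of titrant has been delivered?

12.72

n(acid) = 0.3412 x 0.01730 = 0.005903 mol; n(LiOH) added = 0.1507 x 0.06953 = 0.01048 mol.
Base is in excess by 0.01048 - 0.005903 = 0.004575 mol in a total volume of 0.08683 L.
[OH^-] = 0.004575/0.08683 = 0.05269 M, so pOH = 1.28 and pH = 14.00 - 1.28 = 12.72.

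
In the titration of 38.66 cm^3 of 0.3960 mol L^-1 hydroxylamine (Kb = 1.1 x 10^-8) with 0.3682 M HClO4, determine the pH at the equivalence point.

3.38

n(NH2OH) = 0.3960 x 0.03866 = 0.01531 mol; V(HClO4) at equivalence = 0.01531/0.3682 = 0.04158 L.
At equivalence the base is fully converted to NH3OH+; total volume = 0.08024 L, so [NH3OH+] = 0.01531/0.08024 = 0.1908 M.
Ka(NH3OH+) = Kw/Kb = 1.0e-14 / 1.1 x 10^-8 = 9.09e-7.
[H^+] = sqrt(Ka x [NH3OH+]) = sqrt(9.09e-7 x 0.1908) = 0.000416 M.
pH = -log(0.000416) = 3.38.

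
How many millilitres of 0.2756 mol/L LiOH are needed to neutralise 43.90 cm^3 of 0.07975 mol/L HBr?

12.7 mL

n(HBr) = 0.07975 mol/L x 0.04390 L = 0.003501 mol.
At equivalence n(LiOH) = n(HBr) = 0.003501 mol.
V(LiOH) = 0.003501 / 0.2756 = 0.01270 L = 12.7 mL.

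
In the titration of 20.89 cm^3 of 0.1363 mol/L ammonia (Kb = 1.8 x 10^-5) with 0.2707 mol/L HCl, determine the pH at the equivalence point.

5.15

n(NH3) = 0.1363 x 0.02089 = 0.002847 mol; V(HCl) at equivalence = 0.002847/0.2707 = 0.01052 L.
At equivalence the base is fully converted to NH4+; total volume = 0.03141 L, so [NH4+] = 0.002847/0.03141 = 0.09065 M.
Ka(NH4+) = Kw/Kb = 1.0e-14 / 1.8 x 10^-5 = 5.56e-10.
[H^+] = sqrt(Ka x [NH4+]) = sqrt(5.56e-10 x 0.09065) = 7.10e-6 M.
pH = -log(7.10e-6) = 5.15.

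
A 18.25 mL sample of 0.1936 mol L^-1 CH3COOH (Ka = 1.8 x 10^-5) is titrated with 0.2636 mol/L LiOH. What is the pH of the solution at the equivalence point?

8.90

n(CH3COOH) = 0.1936 x 0.01825 = 0.003533 mol; V(LiOH) at equivalence = 0.003533/0.2636 = 0.01340 L.
At equivalence all the acid is converted to CH3COO-; total volume = 0.01825 + 0.01340 = 0.03165 L, so [CH3COO-] = 0.003533/0.03165 = 0.1116 M.
Kb = Kw/Ka = 1.0e-14 / 1.8 x 10^-5 = 5.56e-10.
[OH^-] = sqrt(Kb x [CH3COO-]) = sqrt(5.56e-10 x 0.1116) = 7.87e-6 M.
pOH = 5.10, so pH = 14.00 - 5.10 = 8.90.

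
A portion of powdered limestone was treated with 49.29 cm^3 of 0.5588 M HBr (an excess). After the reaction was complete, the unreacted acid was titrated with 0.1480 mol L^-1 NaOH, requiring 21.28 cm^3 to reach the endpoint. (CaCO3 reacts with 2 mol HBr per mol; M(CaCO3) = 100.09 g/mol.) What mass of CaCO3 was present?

1.22 g

Total n(HBr) added = 0.5588 x 0.04929 = 0.02754 mol.
n(NaOH) used = 0.1480 x 0.02128 = 0.003149 mol, which equals the excess n(HBr).
So n(HBr) consumed by the sample = 0.02754 - 0.003149 = 0.02439 mol.
n(CaCO3) = 0.02439 / 2 = 0.01220 mol.
mass = 0.01220 mol x 100.09 g/mol = 1.22 g.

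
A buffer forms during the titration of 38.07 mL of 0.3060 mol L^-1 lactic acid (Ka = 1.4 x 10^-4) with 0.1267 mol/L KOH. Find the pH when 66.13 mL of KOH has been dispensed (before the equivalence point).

4.26

Initial n(HC3H5O3) = 0.3060 x 0.03807 = 0.01165 mol.
n(KOH) added = 0.1267 x 0.06613 = 0.008379 mol, converting that many moles of HC3H5O3 to C3H5O3-.
Remaining n(HC3H5O3) = 0.003271 mol; n(C3H5O3-) = 0.008379 mol.
By Henderson-Hasselbalch, pH = pKa + log([A^-]/[HA]) = 3.85 + log(0.008379/0.003271) = 3.85 + (+0.41) = 4.26.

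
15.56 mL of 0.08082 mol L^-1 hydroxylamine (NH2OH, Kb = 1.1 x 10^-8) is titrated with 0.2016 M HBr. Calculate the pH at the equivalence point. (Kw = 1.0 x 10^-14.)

n(NH2OH) = 0.08082 x 0.01556 = 0.001258 mol; V(HBr) at equivalence = 0.001258/0.2016 = 0.006238 L.
At equivalence the base is fully converted to NH3OH+; total volume = 0.02180 L, so [NH3OH+] = 0.001258/0.02180 = 0.05769 M.
Ka(NH3OH+) = Kw/Kb = 1.0e-14 / 1.1 x 10^-8 = 9.09e-7.
[H^+] = sqrt(Ka x [NH3OH+]) = sqrt(9.09e-7 x 0.05769) = 0.000229 M.
pH = -log(0.000229) = 3.64.

3.64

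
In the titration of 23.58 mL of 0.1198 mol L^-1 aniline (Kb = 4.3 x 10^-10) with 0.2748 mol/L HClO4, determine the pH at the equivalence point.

2.86

n(C6H5NH2) = 0.1198 x 0.02358 = 0.002825 mol; V(HClO4) at equivalence = 0.002825/0.2748 = 0.01028 L.
At equivalence the base is fully converted to C6H5NH3+; total volume = 0.03386 L, so [C6H5NH3+] = 0.002825/0.03386 = 0.08343 M.
Ka(C6H5NH3+) = Kw/Kb = 1.0e-14 / 4.3 x 10^-10 = 2.33e-5.
[H^+] = sqrt(Ka x [C6H5NH3+]) = sqrt(2.33e-5 x 0.08343) = 0.00139 M.
pH = -log(0.00139) = 2.86.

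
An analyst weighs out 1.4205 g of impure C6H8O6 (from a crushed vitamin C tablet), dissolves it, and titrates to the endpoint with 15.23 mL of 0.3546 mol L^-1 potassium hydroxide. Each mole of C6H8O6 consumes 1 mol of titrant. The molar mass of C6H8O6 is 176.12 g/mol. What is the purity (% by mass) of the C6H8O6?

n(KOH) = 0.3546 x 0.01523 = 0.005401 mol.
n(C6H8O6) = 0.005401 / 1 = 0.005401 mol.
mass of C6H8O6 = 0.005401 x 176.12 = 0.9511 g.
% purity = 0.9511 / 1.4205 x 100 = 67.0%.

67.0%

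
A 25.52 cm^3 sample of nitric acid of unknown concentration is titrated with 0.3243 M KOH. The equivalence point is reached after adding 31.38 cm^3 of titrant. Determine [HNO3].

0.399 M

n(KOH) delivered = 0.3243 x 0.03138 = 0.01018 mol.
For a 1:1 reaction, n(HNO3) = 0.01018 mol.
[HNO3] = 0.01018 mol / 0.02552 L = 0.399 M.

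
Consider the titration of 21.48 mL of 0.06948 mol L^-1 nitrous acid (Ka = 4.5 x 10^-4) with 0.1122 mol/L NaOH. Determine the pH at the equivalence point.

n(HNO2) = 0.06948 x 0.02148 = 0.001492 mol; V(NaOH) at equivalence = 0.001492/0.1122 = 0.01330 L.
At equivalence all the acid is converted to NO2-; total volume = 0.02148 + 0.01330 = 0.03478 L, so [NO2-] = 0.001492/0.03478 = 0.04291 M.
Kb = Kw/Ka = 1.0e-14 / 4.5 x 10^-4 = 2.22e-11.
[OH^-] = sqrt(Kb x [NO2-]) = sqrt(2.22e-11 x 0.04291) = 9.76e-7 M.
pOH = 6.01, so pH = 14.00 - 6.01 = 7.99.

7.99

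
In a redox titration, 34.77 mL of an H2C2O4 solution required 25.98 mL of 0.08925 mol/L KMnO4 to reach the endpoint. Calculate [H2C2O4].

n(KMnO4) = 0.08925 x 0.02598 = 0.002319 mol.
From the balanced equation, 2 mol KMnO4 reacts with 5 mol H2C2O4, so n(H2C2O4) = 0.002319 x 5/2 = 0.005797 mol.
[H2C2O4] = 0.005797 / 0.03477 L = 0.167 M.

0.167 M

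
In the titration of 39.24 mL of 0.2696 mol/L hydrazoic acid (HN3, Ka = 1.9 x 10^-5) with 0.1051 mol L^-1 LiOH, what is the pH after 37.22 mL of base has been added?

Initial n(HN3) = 0.2696 x 0.03924 = 0.01058 mol.
n(LiOH) added = 0.1051 x 0.03722 = 0.003912 mol, converting that many moles of HN3 to N3-.
Remaining n(HN3) = 0.006667 mol; n(N3-) = 0.003912 mol.
By Henderson-Hasselbalch, pH = pKa + log([A^-]/[HA]) = 4.72 + log(0.003912/0.006667) = 4.72 + (-0.23) = 4.49.

4.49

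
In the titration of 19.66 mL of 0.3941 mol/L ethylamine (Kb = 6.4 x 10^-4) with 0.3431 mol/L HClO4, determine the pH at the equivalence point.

5.77

n(C2H5NH2) = 0.3941 x 0.01966 = 0.007748 mol; V(HClO4) at equivalence = 0.007748/0.3431 = 0.02258 L.
At equivalence the base is fully converted to C2H5NH3+; total volume = 0.04224 L, so [C2H5NH3+] = 0.007748/0.04224 = 0.1834 M.
Ka(C2H5NH3+) = Kw/Kb = 1.0e-14 / 6.4 x 10^-4 = 1.56e-11.
[H^+] = sqrt(Ka x [C2H5NH3+]) = sqrt(1.56e-11 x 0.1834) = 1.69e-6 M.
pH = -log(1.69e-6) = 5.77.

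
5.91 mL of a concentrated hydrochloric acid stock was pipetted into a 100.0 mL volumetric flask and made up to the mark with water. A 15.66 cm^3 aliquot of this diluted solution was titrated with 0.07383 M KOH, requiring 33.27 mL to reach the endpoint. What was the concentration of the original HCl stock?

n(KOH) = 0.07383 x 0.03327 = 0.002456 mol.
n(HCl) in the aliquot = 0.002456 mol.
[diluted HCl] = 0.002456 / 0.01566 = 0.1569 M.
Dilution factor = 100.0/5.910 = 16.92, so [stock] = 0.1569 x 16.92 = 2.65 M.

2.65 M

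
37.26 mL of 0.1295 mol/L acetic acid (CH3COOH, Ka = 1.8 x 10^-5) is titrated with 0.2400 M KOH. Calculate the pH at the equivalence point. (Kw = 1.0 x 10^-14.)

n(CH3COOH) = 0.1295 x 0.03726 = 0.004825 mol; V(KOH) at equivalence = 0.004825/0.2400 = 0.02010 L.
At equivalence all the acid is converted to CH3COO-; total volume = 0.03726 + 0.02010 = 0.05736 L, so [CH3COO-] = 0.004825/0.05736 = 0.08411 M.
Kb = Kw/Ka = 1.0e-14 / 1.8 x 10^-5 = 5.56e-10.
[OH^-] = sqrt(Kb x [CH3COO-]) = sqrt(5.56e-10 x 0.08411) = 6.84e-6 M.
pOH = 5.17, so pH = 14.00 - 5.17 = 8.83.

8.83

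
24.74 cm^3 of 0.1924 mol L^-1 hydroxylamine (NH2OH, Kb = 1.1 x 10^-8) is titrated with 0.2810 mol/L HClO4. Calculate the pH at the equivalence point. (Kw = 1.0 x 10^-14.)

3.49

n(NH2OH) = 0.1924 x 0.02474 = 0.004760 mol; V(HClO4) at equivalence = 0.004760/0.2810 = 0.01694 L.
At equivalence the base is fully converted to NH3OH+; total volume = 0.04168 L, so [NH3OH+] = 0.004760/0.04168 = 0.1142 M.
Ka(NH3OH+) = Kw/Kb = 1.0e-14 / 1.1 x 10^-8 = 9.09e-7.
[H^+] = sqrt(Ka x [NH3OH+]) = sqrt(9.09e-7 x 0.1142) = 0.000322 M.
pH = -log(0.000322) = 3.49.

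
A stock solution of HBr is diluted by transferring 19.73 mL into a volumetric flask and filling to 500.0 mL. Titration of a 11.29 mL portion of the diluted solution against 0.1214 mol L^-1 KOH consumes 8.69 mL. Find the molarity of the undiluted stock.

n(KOH) = 0.1214 x 0.008690 = 0.001055 mol.
n(HBr) in the aliquot = 0.001055 mol.
[diluted HBr] = 0.001055 / 0.01129 = 0.09344 M.
Dilution factor = 500.0/19.73 = 25.34, so [stock] = 0.09344 x 25.34 = 2.37 M.

2.37 M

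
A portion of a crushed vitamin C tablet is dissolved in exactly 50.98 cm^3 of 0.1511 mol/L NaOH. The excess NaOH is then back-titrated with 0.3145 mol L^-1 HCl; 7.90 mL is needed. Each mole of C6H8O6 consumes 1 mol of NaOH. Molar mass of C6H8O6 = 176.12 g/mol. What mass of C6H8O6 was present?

Total n(NaOH) added = 0.1511 x 0.05098 = 0.007703 mol.
n(HCl) used = 0.3145 x 0.007900 = 0.002485 mol, which equals the excess n(NaOH).
So n(NaOH) consumed by the sample = 0.007703 - 0.002485 = 0.005219 mol.
n(C6H8O6) = 0.005219 / 1 = 0.005219 mol.
mass = 0.005219 mol x 176.12 g/mol = 0.919 g.

0.919 g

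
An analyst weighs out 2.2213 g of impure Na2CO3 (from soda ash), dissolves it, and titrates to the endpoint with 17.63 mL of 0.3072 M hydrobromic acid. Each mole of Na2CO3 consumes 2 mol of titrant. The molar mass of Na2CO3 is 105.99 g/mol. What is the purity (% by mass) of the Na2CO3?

n(HBr) = 0.3072 x 0.01763 = 0.005416 mol.
n(Na2CO3) = 0.005416 / 2 = 0.002708 mol.
mass of Na2CO3 = 0.002708 x 105.99 = 0.2870 g.
% purity = 0.2870 / 2.2213 x 100 = 12.9%.

12.9%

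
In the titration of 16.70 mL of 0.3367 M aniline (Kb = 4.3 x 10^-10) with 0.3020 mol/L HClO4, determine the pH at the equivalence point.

n(C6H5NH2) = 0.3367 x 0.01670 = 0.005623 mol; V(HClO4) at equivalence = 0.005623/0.3020 = 0.01862 L.
At equivalence the base is fully converted to C6H5NH3+; total volume = 0.03532 L, so [C6H5NH3+] = 0.005623/0.03532 = 0.1592 M.
Ka(C6H5NH3+) = Kw/Kb = 1.0e-14 / 4.3 x 10^-10 = 2.33e-5.
[H^+] = sqrt(Ka x [C6H5NH3+]) = sqrt(2.33e-5 x 0.1592) = 0.00192 M.
pH = -log(0.00192) = 2.72.

2.72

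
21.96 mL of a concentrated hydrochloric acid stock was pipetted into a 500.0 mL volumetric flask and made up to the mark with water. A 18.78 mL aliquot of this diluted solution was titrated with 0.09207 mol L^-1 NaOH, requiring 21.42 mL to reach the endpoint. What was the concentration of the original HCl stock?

2.39 M

n(NaOH) = 0.09207 x 0.02142 = 0.001972 mol.
n(HCl) in the aliquot = 0.001972 mol.
[diluted HCl] = 0.001972 / 0.01878 = 0.1050 M.
Dilution factor = 500.0/21.96 = 22.77, so [stock] = 0.1050 x 22.77 = 2.39 M.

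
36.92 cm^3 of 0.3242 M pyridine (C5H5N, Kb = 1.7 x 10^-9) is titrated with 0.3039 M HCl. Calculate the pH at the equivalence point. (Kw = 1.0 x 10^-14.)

n(C5H5N) = 0.3242 x 0.03692 = 0.01197 mol; V(HCl) at equivalence = 0.01197/0.3039 = 0.03939 L.
At equivalence the base is fully converted to C5H5NH+; total volume = 0.07631 L, so [C5H5NH+] = 0.01197/0.07631 = 0.1569 M.
Ka(C5H5NH+) = Kw/Kb = 1.0e-14 / 1.7 x 10^-9 = 5.88e-6.
[H^+] = sqrt(Ka x [C5H5NH+]) = sqrt(5.88e-6 x 0.1569) = 0.000961 M.
pH = -log(0.000961) = 3.02.

3.02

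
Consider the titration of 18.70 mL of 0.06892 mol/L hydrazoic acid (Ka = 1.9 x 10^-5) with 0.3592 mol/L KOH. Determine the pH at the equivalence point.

n(HN3) = 0.06892 x 0.01870 = 0.001289 mol; V(KOH) at equivalence = 0.001289/0.3592 = 0.003588 L.
At equivalence all the acid is converted to N3-; total volume = 0.01870 + 0.003588 = 0.02229 L, so [N3-] = 0.001289/0.02229 = 0.05783 M.
Kb = Kw/Ka = 1.0e-14 / 1.9 x 10^-5 = 5.26e-10.
[OH^-] = sqrt(Kb x [N3-]) = sqrt(5.26e-10 x 0.05783) = 5.52e-6 M.
pOH = 5.26, so pH = 14.00 - 5.26 = 8.74.

8.74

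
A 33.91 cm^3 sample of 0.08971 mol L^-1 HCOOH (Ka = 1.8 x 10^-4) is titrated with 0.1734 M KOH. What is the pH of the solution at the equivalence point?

8.26

n(HCOOH) = 0.08971 x 0.03391 = 0.003042 mol; V(KOH) at equivalence = 0.003042/0.1734 = 0.01754 L.
At equivalence all the acid is converted to HCOO-; total volume = 0.03391 + 0.01754 = 0.05145 L, so [HCOO-] = 0.003042/0.05145 = 0.05912 M.
Kb = Kw/Ka = 1.0e-14 / 1.8 x 10^-4 = 5.56e-11.
[OH^-] = sqrt(Kb x [HCOO-]) = sqrt(5.56e-11 x 0.05912) = 1.81e-6 M.
pOH = 5.74, so pH = 14.00 - 5.74 = 8.26.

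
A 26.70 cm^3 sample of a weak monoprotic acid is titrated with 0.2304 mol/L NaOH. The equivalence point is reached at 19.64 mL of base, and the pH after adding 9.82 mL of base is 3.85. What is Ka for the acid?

1.4 x 10^-4

9.82 mL is half of the equivalence volume, so this is the half-equivalence point where [HA] = [A^-].
At half-equivalence pH = pKa, so pKa = 3.85.
Ka = 10^(-3.85) = 1.4 x 10^-4.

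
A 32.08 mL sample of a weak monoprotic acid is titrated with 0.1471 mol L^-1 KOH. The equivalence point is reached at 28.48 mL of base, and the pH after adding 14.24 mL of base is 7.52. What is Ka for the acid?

14.24 mL is half of the equivalence volume, so this is the half-equivalence point where [HA] = [A^-].
At half-equivalence pH = pKa, so pKa = 7.52.
Ka = 10^(-7.52) = 3.0 x 10^-8.

3.0 x 10^-8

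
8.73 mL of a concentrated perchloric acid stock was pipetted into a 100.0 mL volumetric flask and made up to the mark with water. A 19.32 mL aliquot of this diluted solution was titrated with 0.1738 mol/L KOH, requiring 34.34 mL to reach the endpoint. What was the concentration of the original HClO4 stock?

3.54 M

n(KOH) = 0.1738 x 0.03434 = 0.005968 mol.
n(HClO4) in the aliquot = 0.005968 mol.
[diluted HClO4] = 0.005968 / 0.01932 = 0.3089 M.
Dilution factor = 100.0/8.730 = 11.45, so [stock] = 0.3089 x 11.45 = 3.54 M.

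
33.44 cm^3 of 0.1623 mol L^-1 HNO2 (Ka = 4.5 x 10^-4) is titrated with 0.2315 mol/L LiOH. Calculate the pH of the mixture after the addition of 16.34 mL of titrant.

Initial n(HNO2) = 0.1623 x 0.03344 = 0.005427 mol.
n(LiOH) added = 0.2315 x 0.01634 = 0.003783 mol, converting that many moles of HNO2 to NO2-.
Remaining n(HNO2) = 0.001645 mol; n(NO2-) = 0.003783 mol.
By Henderson-Hasselbalch, pH = pKa + log([A^-]/[HA]) = 3.35 + log(0.003783/0.001645) = 3.35 + (+0.36) = 3.71.

3.71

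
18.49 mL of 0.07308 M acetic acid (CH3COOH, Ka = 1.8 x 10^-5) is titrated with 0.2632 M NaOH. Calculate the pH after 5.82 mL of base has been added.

11.87

n(acid) = 0.07308 x 0.01849 = 0.001351 mol; n(NaOH) added = 0.2632 x 0.005820 = 0.001532 mol.
Base is in excess by 0.001532 - 0.001351 = 0.0001806 mol in a total volume of 0.02431 L.
[OH^-] = 0.0001806/0.02431 = 0.007428 M, so pOH = 2.13 and pH = 14.00 - 2.13 = 11.87.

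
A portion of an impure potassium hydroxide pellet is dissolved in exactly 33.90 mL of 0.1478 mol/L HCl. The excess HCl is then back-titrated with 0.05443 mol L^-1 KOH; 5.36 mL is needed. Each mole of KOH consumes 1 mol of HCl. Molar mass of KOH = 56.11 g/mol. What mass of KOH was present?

Total n(HCl) added = 0.1478 x 0.03390 = 0.005010 mol.
n(KOH) used = 0.05443 x 0.005360 = 0.0002917 mol, which equals the excess n(HCl).
So n(HCl) consumed by the sample = 0.005010 - 0.0002917 = 0.004719 mol.
n(KOH) = 0.004719 / 1 = 0.004719 mol.
mass = 0.004719 mol x 56.11 g/mol = 0.265 g.

0.265 g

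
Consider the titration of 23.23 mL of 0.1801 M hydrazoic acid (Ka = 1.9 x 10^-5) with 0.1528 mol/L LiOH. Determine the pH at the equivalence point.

8.82

n(HN3) = 0.1801 x 0.02323 = 0.004184 mol; V(LiOH) at equivalence = 0.004184/0.1528 = 0.02738 L.
At equivalence all the acid is converted to N3-; total volume = 0.02323 + 0.02738 = 0.05061 L, so [N3-] = 0.004184/0.05061 = 0.08267 M.
Kb = Kw/Ka = 1.0e-14 / 1.9 x 10^-5 = 5.26e-10.
[OH^-] = sqrt(Kb x [N3-]) = sqrt(5.26e-10 x 0.08267) = 6.60e-6 M.
pOH = 5.18, so pH = 14.00 - 5.18 = 8.82.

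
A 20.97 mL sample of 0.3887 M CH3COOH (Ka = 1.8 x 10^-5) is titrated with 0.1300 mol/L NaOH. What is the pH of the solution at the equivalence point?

8.87

n(CH3COOH) = 0.3887 x 0.02097 = 0.008151 mol; V(NaOH) at equivalence = 0.008151/0.1300 = 0.06270 L.
At equivalence all the acid is converted to CH3COO-; total volume = 0.02097 + 0.06270 = 0.08367 L, so [CH3COO-] = 0.008151/0.08367 = 0.09742 M.
Kb = Kw/Ka = 1.0e-14 / 1.8 x 10^-5 = 5.56e-10.
[OH^-] = sqrt(Kb x [CH3COO-]) = sqrt(5.56e-10 x 0.09742) = 7.36e-6 M.
pOH = 5.13, so pH = 14.00 - 5.13 = 8.87.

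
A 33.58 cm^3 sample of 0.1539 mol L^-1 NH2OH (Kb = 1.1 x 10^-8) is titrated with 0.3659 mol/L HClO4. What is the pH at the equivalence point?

3.50

n(NH2OH) = 0.1539 x 0.03358 = 0.005168 mol; V(HClO4) at equivalence = 0.005168/0.3659 = 0.01412 L.
At equivalence the base is fully converted to NH3OH+; total volume = 0.04770 L, so [NH3OH+] = 0.005168/0.04770 = 0.1083 M.
Ka(NH3OH+) = Kw/Kb = 1.0e-14 / 1.1 x 10^-8 = 9.09e-7.
[H^+] = sqrt(Ka x [NH3OH+]) = sqrt(9.09e-7 x 0.1083) = 0.000314 M.
pH = -log(0.000314) = 3.50.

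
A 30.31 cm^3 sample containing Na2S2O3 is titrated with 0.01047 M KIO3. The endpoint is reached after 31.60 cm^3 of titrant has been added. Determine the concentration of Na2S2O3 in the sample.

0.0655 M

n(KIO3) = 0.01047 x 0.03160 = 0.0003309 mol.
From the balanced equation, 1 mol KIO3 reacts with 6 mol Na2S2O3, so n(Na2S2O3) = 0.0003309 x 6/1 = 0.001985 mol.
[Na2S2O3] = 0.001985 / 0.03031 L = 0.0655 M.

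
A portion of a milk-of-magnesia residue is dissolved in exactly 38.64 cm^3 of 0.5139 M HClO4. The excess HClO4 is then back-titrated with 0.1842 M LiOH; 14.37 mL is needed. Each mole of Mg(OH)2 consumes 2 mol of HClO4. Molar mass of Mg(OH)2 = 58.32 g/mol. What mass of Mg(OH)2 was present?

Total n(HClO4) added = 0.5139 x 0.03864 = 0.01986 mol.
n(LiOH) used = 0.1842 x 0.01437 = 0.002647 mol, which equals the excess n(HClO4).
So n(HClO4) consumed by the sample = 0.01986 - 0.002647 = 0.01721 mol.
n(Mg(OH)2) = 0.01721 / 2 = 0.008605 mol.
mass = 0.008605 mol x 58.32 g/mol = 0.502 g.

0.502 g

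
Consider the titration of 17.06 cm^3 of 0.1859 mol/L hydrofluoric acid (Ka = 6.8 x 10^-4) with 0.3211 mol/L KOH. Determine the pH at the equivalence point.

8.12

n(HF) = 0.1859 x 0.01706 = 0.003171 mol; V(KOH) at equivalence = 0.003171/0.3211 = 0.009877 L.
At equivalence all the acid is converted to F-; total volume = 0.01706 + 0.009877 = 0.02694 L, so [F-] = 0.003171/0.02694 = 0.1177 M.
Kb = Kw/Ka = 1.0e-14 / 6.8 x 10^-4 = 1.47e-11.
[OH^-] = sqrt(Kb x [F-]) = sqrt(1.47e-11 x 0.1177) = 1.32e-6 M.
pOH = 5.88, so pH = 14.00 - 5.88 = 8.12.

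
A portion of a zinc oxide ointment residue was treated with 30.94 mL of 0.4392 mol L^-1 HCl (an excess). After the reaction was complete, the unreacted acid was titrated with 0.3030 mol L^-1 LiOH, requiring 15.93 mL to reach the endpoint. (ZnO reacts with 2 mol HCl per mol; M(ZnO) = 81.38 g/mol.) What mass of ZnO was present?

Total n(HCl) added = 0.4392 x 0.03094 = 0.01359 mol.
n(LiOH) used = 0.3030 x 0.01593 = 0.004827 mol, which equals the excess n(HCl).
So n(HCl) consumed by the sample = 0.01359 - 0.004827 = 0.008762 mol.
n(ZnO) = 0.008762 / 2 = 0.004381 mol.
mass = 0.004381 mol x 81.38 g/mol = 0.357 g.

0.357 g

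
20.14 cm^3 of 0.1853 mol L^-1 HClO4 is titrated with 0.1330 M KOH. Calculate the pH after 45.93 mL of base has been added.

n(acid) = 0.1853 x 0.02014 = 0.003732 mol; n(KOH) added = 0.1330 x 0.04593 = 0.006109 mol.
Base is in excess by 0.006109 - 0.003732 = 0.002377 mol in a total volume of 0.06607 L.
[OH^-] = 0.002377/0.06607 = 0.03597 M, so pOH = 1.44 and pH = 14.00 - 1.44 = 12.56.

12.56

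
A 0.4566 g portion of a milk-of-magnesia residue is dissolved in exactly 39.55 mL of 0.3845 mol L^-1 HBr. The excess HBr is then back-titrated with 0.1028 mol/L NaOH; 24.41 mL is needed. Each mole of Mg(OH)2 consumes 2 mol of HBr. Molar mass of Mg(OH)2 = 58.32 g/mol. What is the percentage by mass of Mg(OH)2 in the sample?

Total n(HBr) added = 0.3845 x 0.03955 = 0.01521 mol.
n(NaOH) used = 0.1028 x 0.02441 = 0.002509 mol, which equals the excess n(HBr).
So n(HBr) consumed by the sample = 0.01521 - 0.002509 = 0.01270 mol.
n(Mg(OH)2) = 0.01270 / 2 = 0.006349 mol.
mass Mg(OH)2 = 0.006349 x 58.32 = 0.3703 g, so %Mg(OH)2 = 0.3703/0.4566 x 100 = 81.1%.

81.1%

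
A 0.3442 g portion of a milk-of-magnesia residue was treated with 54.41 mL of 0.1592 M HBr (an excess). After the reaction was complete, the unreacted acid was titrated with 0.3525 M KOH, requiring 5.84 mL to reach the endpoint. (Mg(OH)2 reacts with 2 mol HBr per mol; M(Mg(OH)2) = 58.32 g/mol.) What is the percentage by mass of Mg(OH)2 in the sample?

Total n(HBr) added = 0.1592 x 0.05441 = 0.008662 mol.
n(KOH) used = 0.3525 x 0.005840 = 0.002059 mol, which equals the excess n(HBr).
So n(HBr) consumed by the sample = 0.008662 - 0.002059 = 0.006603 mol.
n(Mg(OH)2) = 0.006603 / 2 = 0.003302 mol.
mass Mg(OH)2 = 0.003302 x 58.32 = 0.1926 g, so %Mg(OH)2 = 0.1926/0.3442 x 100 = 55.9%.

55.9%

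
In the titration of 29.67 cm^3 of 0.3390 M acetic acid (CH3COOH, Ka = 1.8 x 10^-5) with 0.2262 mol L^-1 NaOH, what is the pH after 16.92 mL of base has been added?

Initial n(CH3COOH) = 0.3390 x 0.02967 = 0.01006 mol.
n(NaOH) added = 0.2262 x 0.01692 = 0.003827 mol, converting that many moles of CH3COOH to CH3COO-.
Remaining n(CH3COOH) = 0.006231 mol; n(CH3COO-) = 0.003827 mol.
By Henderson-Hasselbalch, pH = pKa + log([A^-]/[HA]) = 4.74 + log(0.003827/0.006231) = 4.74 + (-0.21) = 4.53.

4.53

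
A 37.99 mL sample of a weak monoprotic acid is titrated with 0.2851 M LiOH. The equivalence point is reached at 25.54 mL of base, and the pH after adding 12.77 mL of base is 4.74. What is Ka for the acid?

12.77 mL is half of the equivalence volume, so this is the half-equivalence point where [HA] = [A^-].
At half-equivalence pH = pKa, so pKa = 4.74.
Ka = 10^(-4.74) = 1.8 x 10^-5.

1.8 x 10^-5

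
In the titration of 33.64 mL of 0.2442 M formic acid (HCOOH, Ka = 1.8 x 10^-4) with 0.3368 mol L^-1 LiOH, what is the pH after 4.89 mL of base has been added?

3.14

Initial n(HCOOH) = 0.2442 x 0.03364 = 0.008215 mol.
n(LiOH) added = 0.3368 x 0.004890 = 0.001647 mol, converting that many moles of HCOOH to HCOO-.
Remaining n(HCOOH) = 0.006568 mol; n(HCOO-) = 0.001647 mol.
By Henderson-Hasselbalch, pH = pKa + log([A^-]/[HA]) = 3.74 + log(0.001647/0.006568) = 3.74 + (-0.60) = 3.14.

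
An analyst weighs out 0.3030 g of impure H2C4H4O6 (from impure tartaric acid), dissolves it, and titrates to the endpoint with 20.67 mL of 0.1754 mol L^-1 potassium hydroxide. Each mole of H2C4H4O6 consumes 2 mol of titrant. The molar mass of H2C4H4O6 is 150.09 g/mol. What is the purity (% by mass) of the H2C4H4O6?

89.8%

n(KOH) = 0.1754 x 0.02067 = 0.003626 mol.
n(H2C4H4O6) = 0.003626 / 2 = 0.001813 mol.
mass of H2C4H4O6 = 0.001813 x 150.09 = 0.2721 g.
% purity = 0.2721 / 0.3030 x 100 = 89.8%.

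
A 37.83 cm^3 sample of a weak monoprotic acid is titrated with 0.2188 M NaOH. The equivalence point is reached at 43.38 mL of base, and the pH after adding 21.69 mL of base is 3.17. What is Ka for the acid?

21.69 mL is half of the equivalence volume, so this is the half-equivalence point where [HA] = [A^-].
At half-equivalence pH = pKa, so pKa = 3.17.
Ka = 10^(-3.17) = 6.8 x 10^-4.

6.8 x 10^-4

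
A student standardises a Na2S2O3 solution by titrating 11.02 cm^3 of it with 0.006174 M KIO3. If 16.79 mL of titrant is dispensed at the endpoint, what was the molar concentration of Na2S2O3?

0.0564 M

n(KIO3) = 0.006174 x 0.01679 = 0.0001037 mol.
From the balanced equation, 1 mol KIO3 reacts with 6 mol Na2S2O3, so n(Na2S2O3) = 0.0001037 x 6/1 = 0.0006220 mol.
[Na2S2O3] = 0.0006220 / 0.01102 L = 0.0564 M.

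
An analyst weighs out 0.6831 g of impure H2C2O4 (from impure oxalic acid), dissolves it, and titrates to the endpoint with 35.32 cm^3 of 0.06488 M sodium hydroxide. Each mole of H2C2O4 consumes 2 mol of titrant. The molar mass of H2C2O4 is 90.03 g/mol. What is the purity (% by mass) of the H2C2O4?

n(NaOH) = 0.06488 x 0.03532 = 0.002292 mol.
n(H2C2O4) = 0.002292 / 2 = 0.001146 mol.
mass of H2C2O4 = 0.001146 x 90.03 = 0.1032 g.
% purity = 0.1032 / 0.6831 x 100 = 15.1%.

15.1%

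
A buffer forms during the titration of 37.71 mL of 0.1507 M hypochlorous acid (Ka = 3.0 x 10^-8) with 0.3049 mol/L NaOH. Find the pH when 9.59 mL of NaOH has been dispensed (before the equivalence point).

7.55

Initial n(HClO) = 0.1507 x 0.03771 = 0.005683 mol.
n(NaOH) added = 0.3049 x 0.009590 = 0.002924 mol, converting that many moles of HClO to ClO-.
Remaining n(HClO) = 0.002759 mol; n(ClO-) = 0.002924 mol.
By Henderson-Hasselbalch, pH = pKa + log([A^-]/[HA]) = 7.52 + log(0.002924/0.002759) = 7.52 + (+0.03) = 7.55.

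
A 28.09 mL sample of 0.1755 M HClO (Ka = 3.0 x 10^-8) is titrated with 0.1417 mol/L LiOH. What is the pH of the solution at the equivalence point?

n(HClO) = 0.1755 x 0.02809 = 0.004930 mol; V(LiOH) at equivalence = 0.004930/0.1417 = 0.03479 L.
At equivalence all the acid is converted to ClO-; total volume = 0.02809 + 0.03479 = 0.06288 L, so [ClO-] = 0.004930/0.06288 = 0.07840 M.
Kb = Kw/Ka = 1.0e-14 / 3.0 x 10^-8 = 3.33e-7.
[OH^-] = sqrt(Kb x [ClO-]) = sqrt(3.33e-7 x 0.07840) = 0.000162 M.
pOH = 3.79, so pH = 14.00 - 3.79 = 10.21.

10.21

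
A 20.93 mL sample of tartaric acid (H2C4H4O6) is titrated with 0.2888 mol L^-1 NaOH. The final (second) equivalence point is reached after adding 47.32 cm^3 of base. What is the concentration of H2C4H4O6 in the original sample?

n(NaOH) = 0.2888 x 0.04732 = 0.01367 mol.
At the final (second) equivalence point, 2 mol OH^- react per mol H2C4H4O6, so n(H2C4H4O6) = 0.01367 / 2 = 0.006833 mol.
[H2C4H4O6] = 0.006833 / 0.02093 L = 0.326 M.

0.326 M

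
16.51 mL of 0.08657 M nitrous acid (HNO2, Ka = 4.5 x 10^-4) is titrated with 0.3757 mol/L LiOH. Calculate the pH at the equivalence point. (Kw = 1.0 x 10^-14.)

8.10

n(HNO2) = 0.08657 x 0.01651 = 0.001429 mol; V(LiOH) at equivalence = 0.001429/0.3757 = 0.003804 L.
At equivalence all the acid is converted to NO2-; total volume = 0.01651 + 0.003804 = 0.02031 L, so [NO2-] = 0.001429/0.02031 = 0.07036 M.
Kb = Kw/Ka = 1.0e-14 / 4.5 x 10^-4 = 2.22e-11.
[OH^-] = sqrt(Kb x [NO2-]) = sqrt(2.22e-11 x 0.07036) = 1.25e-6 M.
pOH = 5.90, so pH = 14.00 - 5.90 = 8.10.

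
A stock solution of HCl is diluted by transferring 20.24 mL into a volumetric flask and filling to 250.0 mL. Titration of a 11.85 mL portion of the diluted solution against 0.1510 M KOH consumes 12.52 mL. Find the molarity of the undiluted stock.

n(KOH) = 0.1510 x 0.01252 = 0.001891 mol.
n(HCl) in the aliquot = 0.001891 mol.
[diluted HCl] = 0.001891 / 0.01185 = 0.1595 M.
Dilution factor = 250.0/20.24 = 12.35, so [stock] = 0.1595 x 12.35 = 1.97 M.

1.97 M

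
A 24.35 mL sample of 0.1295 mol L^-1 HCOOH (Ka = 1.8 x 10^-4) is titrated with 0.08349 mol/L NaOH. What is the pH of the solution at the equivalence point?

n(HCOOH) = 0.1295 x 0.02435 = 0.003153 mol; V(NaOH) at equivalence = 0.003153/0.08349 = 0.03777 L.
At equivalence all the acid is converted to HCOO-; total volume = 0.02435 + 0.03777 = 0.06212 L, so [HCOO-] = 0.003153/0.06212 = 0.05076 M.
Kb = Kw/Ka = 1.0e-14 / 1.8 x 10^-4 = 5.56e-11.
[OH^-] = sqrt(Kb x [HCOO-]) = sqrt(5.56e-11 x 0.05076) = 1.68e-6 M.
pOH = 5.77, so pH = 14.00 - 5.77 = 8.23.

8.23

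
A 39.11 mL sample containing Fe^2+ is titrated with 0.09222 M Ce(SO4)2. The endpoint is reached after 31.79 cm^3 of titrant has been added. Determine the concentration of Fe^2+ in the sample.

n(Ce(SO4)2) = 0.09222 x 0.03179 = 0.002932 mol.
From the balanced equation, 1 mol Ce(SO4)2 reacts with 1 mol Fe^2+, so n(Fe^2+) = 0.002932 x 1/1 = 0.002932 mol.
[Fe^2+] = 0.002932 / 0.03911 L = 0.0750 M.

0.0750 M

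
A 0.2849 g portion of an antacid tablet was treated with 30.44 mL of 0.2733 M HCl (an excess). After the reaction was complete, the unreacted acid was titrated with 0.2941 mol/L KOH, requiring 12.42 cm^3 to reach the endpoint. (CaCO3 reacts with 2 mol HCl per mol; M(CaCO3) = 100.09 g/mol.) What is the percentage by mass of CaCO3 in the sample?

Total n(HCl) added = 0.2733 x 0.03044 = 0.008319 mol.
n(KOH) used = 0.2941 x 0.01242 = 0.003653 mol, which equals the excess n(HCl).
So n(HCl) consumed by the sample = 0.008319 - 0.003653 = 0.004667 mol.
n(CaCO3) = 0.004667 / 2 = 0.002333 mol.
mass CaCO3 = 0.002333 x 100.09 = 0.2335 g, so %CaCO3 = 0.2335/0.2849 x 100 = 82.0%.

82.0%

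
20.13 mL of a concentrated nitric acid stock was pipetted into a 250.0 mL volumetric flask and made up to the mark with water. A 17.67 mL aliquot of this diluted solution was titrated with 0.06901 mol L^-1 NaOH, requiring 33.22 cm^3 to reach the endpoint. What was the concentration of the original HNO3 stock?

n(NaOH) = 0.06901 x 0.03322 = 0.002293 mol.
n(HNO3) in the aliquot = 0.002293 mol.
[diluted HNO3] = 0.002293 / 0.01767 = 0.1297 M.
Dilution factor = 250.0/20.13 = 12.42, so [stock] = 0.1297 x 12.42 = 1.61 M.

1.61 M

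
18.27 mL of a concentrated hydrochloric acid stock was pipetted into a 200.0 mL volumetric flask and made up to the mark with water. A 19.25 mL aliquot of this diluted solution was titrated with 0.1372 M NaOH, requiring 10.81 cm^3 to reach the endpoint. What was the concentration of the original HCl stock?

0.843 M

n(NaOH) = 0.1372 x 0.01081 = 0.001483 mol.
n(HCl) in the aliquot = 0.001483 mol.
[diluted HCl] = 0.001483 / 0.01925 = 0.07705 M.
Dilution factor = 200.0/18.27 = 10.95, so [stock] = 0.07705 x 10.95 = 0.843 M.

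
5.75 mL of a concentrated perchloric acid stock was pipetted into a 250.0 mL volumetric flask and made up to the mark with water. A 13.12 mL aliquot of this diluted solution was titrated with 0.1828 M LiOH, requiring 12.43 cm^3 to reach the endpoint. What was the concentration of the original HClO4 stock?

7.53 M

n(LiOH) = 0.1828 x 0.01243 = 0.002272 mol.
n(HClO4) in the aliquot = 0.002272 mol.
[diluted HClO4] = 0.002272 / 0.01312 = 0.1732 M.
Dilution factor = 250.0/5.750 = 43.48, so [stock] = 0.1732 x 43.48 = 7.53 M.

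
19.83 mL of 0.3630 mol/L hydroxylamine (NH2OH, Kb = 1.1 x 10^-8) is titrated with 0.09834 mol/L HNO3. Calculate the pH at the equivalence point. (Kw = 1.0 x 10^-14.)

3.58

n(NH2OH) = 0.3630 x 0.01983 = 0.007198 mol; V(HNO3) at equivalence = 0.007198/0.09834 = 0.07320 L.
At equivalence the base is fully converted to NH3OH+; total volume = 0.09303 L, so [NH3OH+] = 0.007198/0.09303 = 0.07738 M.
Ka(NH3OH+) = Kw/Kb = 1.0e-14 / 1.1 x 10^-8 = 9.09e-7.
[H^+] = sqrt(Ka x [NH3OH+]) = sqrt(9.09e-7 x 0.07738) = 0.000265 M.
pH = -log(0.000265) = 3.58.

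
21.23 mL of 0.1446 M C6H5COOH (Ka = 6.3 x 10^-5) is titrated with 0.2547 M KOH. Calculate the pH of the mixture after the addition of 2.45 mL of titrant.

Initial n(C6H5COOH) = 0.1446 x 0.02123 = 0.003070 mol.
n(KOH) added = 0.2547 x 0.002450 = 0.0006240 mol, converting that many moles of C6H5COOH to C6H5COO-.
Remaining n(C6H5COOH) = 0.002446 mol; n(C6H5COO-) = 0.0006240 mol.
By Henderson-Hasselbalch, pH = pKa + log([A^-]/[HA]) = 4.20 + log(0.0006240/0.002446) = 4.20 + (-0.59) = 3.61.

3.61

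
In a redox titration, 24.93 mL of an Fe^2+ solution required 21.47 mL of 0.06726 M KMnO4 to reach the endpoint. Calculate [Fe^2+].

0.290 M

n(KMnO4) = 0.06726 x 0.02147 = 0.001444 mol.
From the balanced equation, 1 mol KMnO4 reacts with 5 mol Fe^2+, so n(Fe^2+) = 0.001444 x 5/1 = 0.007220 mol.
[Fe^2+] = 0.007220 / 0.02493 L = 0.290 M.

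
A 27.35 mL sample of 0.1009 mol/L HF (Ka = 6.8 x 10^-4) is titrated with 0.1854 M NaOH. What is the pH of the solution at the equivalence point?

7.99

n(HF) = 0.1009 x 0.02735 = 0.002760 mol; V(NaOH) at equivalence = 0.002760/0.1854 = 0.01488 L.
At equivalence all the acid is converted to F-; total volume = 0.02735 + 0.01488 = 0.04223 L, so [F-] = 0.002760/0.04223 = 0.06534 M.
Kb = Kw/Ka = 1.0e-14 / 6.8 x 10^-4 = 1.47e-11.
[OH^-] = sqrt(Kb x [F-]) = sqrt(1.47e-11 x 0.06534) = 9.80e-7 M.
pOH = 6.01, so pH = 14.00 - 6.01 = 7.99.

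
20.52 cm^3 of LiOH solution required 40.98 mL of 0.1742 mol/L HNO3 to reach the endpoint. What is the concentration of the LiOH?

0.348 M

n(HNO3) delivered = 0.1742 x 0.04098 = 0.007139 mol.
For a 1:1 reaction, n(LiOH) = 0.007139 mol.
[LiOH] = 0.007139 mol / 0.02052 L = 0.348 M.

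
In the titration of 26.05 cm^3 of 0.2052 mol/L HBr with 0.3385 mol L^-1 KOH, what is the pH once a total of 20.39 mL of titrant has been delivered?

12.53

n(acid) = 0.2052 x 0.02605 = 0.005345 mol; n(KOH) added = 0.3385 x 0.02039 = 0.006902 mol.
Base is in excess by 0.006902 - 0.005345 = 0.001557 mol in a total volume of 0.04644 L.
[OH^-] = 0.001557/0.04644 = 0.03352 M, so pOH = 1.47 and pH = 14.00 - 1.47 = 12.53.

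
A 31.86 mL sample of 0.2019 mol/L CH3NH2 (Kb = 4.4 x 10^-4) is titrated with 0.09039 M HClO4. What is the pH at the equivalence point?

5.92

n(CH3NH2) = 0.2019 x 0.03186 = 0.006433 mol; V(HClO4) at equivalence = 0.006433/0.09039 = 0.07116 L.
At equivalence the base is fully converted to CH3NH3+; total volume = 0.1030 L, so [CH3NH3+] = 0.006433/0.1030 = 0.06244 M.
Ka(CH3NH3+) = Kw/Kb = 1.0e-14 / 4.4 x 10^-4 = 2.27e-11.
[H^+] = sqrt(Ka x [CH3NH3+]) = sqrt(2.27e-11 x 0.06244) = 1.19e-6 M.
pH = -log(1.19e-6) = 5.92.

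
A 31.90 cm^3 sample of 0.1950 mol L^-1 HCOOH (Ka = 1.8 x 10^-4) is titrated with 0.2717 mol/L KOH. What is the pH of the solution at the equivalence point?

n(HCOOH) = 0.1950 x 0.03190 = 0.006221 mol; V(KOH) at equivalence = 0.006221/0.2717 = 0.02289 L.
At equivalence all the acid is converted to HCOO-; total volume = 0.03190 + 0.02289 = 0.05479 L, so [HCOO-] = 0.006221/0.05479 = 0.1135 M.
Kb = Kw/Ka = 1.0e-14 / 1.8 x 10^-4 = 5.56e-11.
[OH^-] = sqrt(Kb x [HCOO-]) = sqrt(5.56e-11 x 0.1135) = 2.51e-6 M.
pOH = 5.60, so pH = 14.00 - 5.60 = 8.40.

8.40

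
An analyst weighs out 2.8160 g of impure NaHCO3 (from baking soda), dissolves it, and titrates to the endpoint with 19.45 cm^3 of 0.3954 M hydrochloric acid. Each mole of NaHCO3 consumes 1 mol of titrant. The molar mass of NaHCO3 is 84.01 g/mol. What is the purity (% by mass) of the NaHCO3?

22.9%

n(HCl) = 0.3954 x 0.01945 = 0.007691 mol.
n(NaHCO3) = 0.007691 / 1 = 0.007691 mol.
mass of NaHCO3 = 0.007691 x 84.01 = 0.6461 g.
% purity = 0.6461 / 2.8160 x 100 = 22.9%.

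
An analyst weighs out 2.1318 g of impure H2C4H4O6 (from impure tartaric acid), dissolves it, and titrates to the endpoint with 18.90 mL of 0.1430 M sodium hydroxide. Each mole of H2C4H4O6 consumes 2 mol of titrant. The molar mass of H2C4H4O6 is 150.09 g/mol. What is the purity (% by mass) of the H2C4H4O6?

9.51%

n(NaOH) = 0.1430 x 0.01890 = 0.002703 mol.
n(H2C4H4O6) = 0.002703 / 2 = 0.001351 mol.
mass of H2C4H4O6 = 0.001351 x 150.09 = 0.2028 g.
% purity = 0.2028 / 2.1318 x 100 = 9.51%.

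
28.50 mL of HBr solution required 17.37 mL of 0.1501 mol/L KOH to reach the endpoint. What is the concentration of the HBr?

n(KOH) delivered = 0.1501 x 0.01737 = 0.002607 mol.
For a 1:1 reaction, n(HBr) = 0.002607 mol.
[HBr] = 0.002607 mol / 0.02850 L = 0.0915 M.

0.0915 M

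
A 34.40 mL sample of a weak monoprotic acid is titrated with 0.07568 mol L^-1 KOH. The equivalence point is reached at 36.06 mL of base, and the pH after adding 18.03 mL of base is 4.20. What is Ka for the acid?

18.03 mL is half of the equivalence volume, so this is the half-equivalence point where [HA] = [A^-].
At half-equivalence pH = pKa, so pKa = 4.20.
Ka = 10^(-4.20) = 6.3 x 10^-5.

6.3 x 10^-5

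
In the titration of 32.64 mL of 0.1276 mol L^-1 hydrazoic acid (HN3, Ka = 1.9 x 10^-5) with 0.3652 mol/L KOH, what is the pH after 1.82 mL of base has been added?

Initial n(HN3) = 0.1276 x 0.03264 = 0.004165 mol.
n(KOH) added = 0.3652 x 0.001820 = 0.0006647 mol, converting that many moles of HN3 to N3-.
Remaining n(HN3) = 0.003500 mol; n(N3-) = 0.0006647 mol.
By Henderson-Hasselbalch, pH = pKa + log([A^-]/[HA]) = 4.72 + log(0.0006647/0.003500) = 4.72 + (-0.72) = 4.00.

4.00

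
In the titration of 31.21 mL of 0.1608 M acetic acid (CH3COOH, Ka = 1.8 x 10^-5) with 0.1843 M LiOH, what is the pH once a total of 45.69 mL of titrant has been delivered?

12.65

n(acid) = 0.1608 x 0.03121 = 0.005019 mol; n(LiOH) added = 0.1843 x 0.04569 = 0.008421 mol.
Base is in excess by 0.008421 - 0.005019 = 0.003402 mol in a total volume of 0.07690 L.
[OH^-] = 0.003402/0.07690 = 0.04424 M, so pOH = 1.35 and pH = 14.00 - 1.35 = 12.65.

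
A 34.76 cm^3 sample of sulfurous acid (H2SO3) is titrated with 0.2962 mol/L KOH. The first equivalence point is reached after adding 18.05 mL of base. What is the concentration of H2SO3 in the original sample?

n(KOH) = 0.2962 x 0.01805 = 0.005346 mol.
At the first equivalence point, 1 mol OH^- react per mol H2SO3, so n(H2SO3) = 0.005346 / 1 = 0.005346 mol.
[H2SO3] = 0.005346 / 0.03476 L = 0.154 M.

0.154 M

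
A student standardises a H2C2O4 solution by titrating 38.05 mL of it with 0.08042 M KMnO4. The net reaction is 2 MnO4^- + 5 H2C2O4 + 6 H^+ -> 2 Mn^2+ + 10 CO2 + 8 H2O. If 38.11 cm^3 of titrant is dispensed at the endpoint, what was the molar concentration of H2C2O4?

0.201 M

n(KMnO4) = 0.08042 x 0.03811 = 0.003065 mol.
From the balanced equation, 2 mol KMnO4 reacts with 5 mol H2C2O4, so n(H2C2O4) = 0.003065 x 5/2 = 0.007662 mol.
[H2C2O4] = 0.007662 / 0.03805 L = 0.201 M.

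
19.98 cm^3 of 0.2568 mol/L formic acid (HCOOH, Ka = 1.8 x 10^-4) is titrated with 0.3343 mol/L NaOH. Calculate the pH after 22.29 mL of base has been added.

12.74

n(acid) = 0.2568 x 0.01998 = 0.005131 mol; n(NaOH) added = 0.3343 x 0.02229 = 0.007452 mol.
Base is in excess by 0.007452 - 0.005131 = 0.002321 mol in a total volume of 0.04227 L.
[OH^-] = 0.002321/0.04227 = 0.05490 M, so pOH = 1.26 and pH = 14.00 - 1.26 = 12.74.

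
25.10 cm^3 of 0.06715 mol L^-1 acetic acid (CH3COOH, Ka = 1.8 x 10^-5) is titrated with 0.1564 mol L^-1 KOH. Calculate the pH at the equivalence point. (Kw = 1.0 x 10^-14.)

8.71

n(CH3COOH) = 0.06715 x 0.02510 = 0.001685 mol; V(KOH) at equivalence = 0.001685/0.1564 = 0.01078 L.
At equivalence all the acid is converted to CH3COO-; total volume = 0.02510 + 0.01078 = 0.03588 L, so [CH3COO-] = 0.001685/0.03588 = 0.04698 M.
Kb = Kw/Ka = 1.0e-14 / 1.8 x 10^-5 = 5.56e-10.
[OH^-] = sqrt(Kb x [CH3COO-]) = sqrt(5.56e-10 x 0.04698) = 5.11e-6 M.
pOH = 5.29, so pH = 14.00 - 5.29 = 8.71.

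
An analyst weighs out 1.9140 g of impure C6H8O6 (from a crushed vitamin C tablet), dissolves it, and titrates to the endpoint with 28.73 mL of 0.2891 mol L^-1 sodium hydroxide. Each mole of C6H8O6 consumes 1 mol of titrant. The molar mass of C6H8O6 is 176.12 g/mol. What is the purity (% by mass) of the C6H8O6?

n(NaOH) = 0.2891 x 0.02873 = 0.008306 mol.
n(C6H8O6) = 0.008306 / 1 = 0.008306 mol.
mass of C6H8O6 = 0.008306 x 176.12 = 1.463 g.
% purity = 1.463 / 1.9140 x 100 = 76.4%.

76.4%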